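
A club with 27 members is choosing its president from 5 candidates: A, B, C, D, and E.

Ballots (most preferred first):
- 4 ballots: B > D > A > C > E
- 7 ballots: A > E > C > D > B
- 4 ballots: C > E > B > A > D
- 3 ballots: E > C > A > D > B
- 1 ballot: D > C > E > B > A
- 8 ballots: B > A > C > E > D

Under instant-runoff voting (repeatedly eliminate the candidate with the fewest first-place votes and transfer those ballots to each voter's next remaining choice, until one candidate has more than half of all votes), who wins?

Round 1: A 7, B 12, C 4, D 1, E 3. D eliminated.
Round 2: A 7, B 12, C 5, E 3. E eliminated.
Round 3: A 7, B 12, C 8. A eliminated.
Round 4: B 12, C 15. C has a majority (≥14).

C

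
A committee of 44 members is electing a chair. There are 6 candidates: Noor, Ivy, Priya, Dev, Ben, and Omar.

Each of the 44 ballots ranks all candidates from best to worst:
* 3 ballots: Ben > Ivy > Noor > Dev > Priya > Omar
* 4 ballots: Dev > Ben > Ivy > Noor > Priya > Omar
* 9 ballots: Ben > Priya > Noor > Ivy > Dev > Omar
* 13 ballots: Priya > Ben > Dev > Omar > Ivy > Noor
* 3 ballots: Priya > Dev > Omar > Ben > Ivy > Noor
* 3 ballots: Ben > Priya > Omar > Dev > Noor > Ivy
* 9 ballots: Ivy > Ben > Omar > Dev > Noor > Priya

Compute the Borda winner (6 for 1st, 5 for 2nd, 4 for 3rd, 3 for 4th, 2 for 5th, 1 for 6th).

Ben

Noor: 3×4 + 4×3 + 9×4 + 13×1 + 3×1 + 3×2 + 9×2 = 100
Ivy: 3×5 + 4×4 + 9×3 + 13×2 + 3×2 + 3×1 + 9×6 = 147
Priya: 3×2 + 4×2 + 9×5 + 13×6 + 3×6 + 3×5 + 9×1 = 179
Dev: 3×3 + 4×6 + 9×2 + 13×4 + 3×5 + 3×3 + 9×3 = 154
Ben: 3×6 + 4×5 + 9×6 + 13×5 + 3×3 + 3×6 + 9×5 = 229
Omar: 3×1 + 4×1 + 9×1 + 13×3 + 3×4 + 3×4 + 9×4 = 115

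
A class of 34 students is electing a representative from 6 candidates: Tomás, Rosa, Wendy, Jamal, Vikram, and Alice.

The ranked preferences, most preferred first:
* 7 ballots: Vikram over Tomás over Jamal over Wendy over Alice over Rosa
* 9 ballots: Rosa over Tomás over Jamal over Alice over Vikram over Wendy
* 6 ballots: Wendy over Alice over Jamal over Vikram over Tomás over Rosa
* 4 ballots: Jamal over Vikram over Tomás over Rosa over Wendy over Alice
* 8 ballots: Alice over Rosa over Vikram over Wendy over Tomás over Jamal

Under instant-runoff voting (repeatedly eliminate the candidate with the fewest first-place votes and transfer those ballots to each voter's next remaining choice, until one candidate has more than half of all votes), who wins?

Round 1: Tomás 0, Rosa 9, Wendy 6, Jamal 4, Vikram 7, Alice 8. Tomás eliminated.
Round 2: Rosa 9, Wendy 6, Jamal 4, Vikram 7, Alice 8. Jamal eliminated.
Round 3: Rosa 9, Wendy 6, Vikram 11, Alice 8. Wendy eliminated.
Round 4: Rosa 9, Vikram 11, Alice 14. Rosa eliminated.
Round 5: Vikram 11, Alice 23. Alice has a majority (≥18).

Alice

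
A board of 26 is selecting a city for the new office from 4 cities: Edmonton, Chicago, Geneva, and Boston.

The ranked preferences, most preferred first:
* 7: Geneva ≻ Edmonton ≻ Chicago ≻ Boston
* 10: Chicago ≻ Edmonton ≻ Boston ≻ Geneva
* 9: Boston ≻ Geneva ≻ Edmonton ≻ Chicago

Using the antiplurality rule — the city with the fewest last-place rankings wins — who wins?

Edmonton

Last-place votes: Edmonton 0, Chicago 9, Geneva 10, Boston 7.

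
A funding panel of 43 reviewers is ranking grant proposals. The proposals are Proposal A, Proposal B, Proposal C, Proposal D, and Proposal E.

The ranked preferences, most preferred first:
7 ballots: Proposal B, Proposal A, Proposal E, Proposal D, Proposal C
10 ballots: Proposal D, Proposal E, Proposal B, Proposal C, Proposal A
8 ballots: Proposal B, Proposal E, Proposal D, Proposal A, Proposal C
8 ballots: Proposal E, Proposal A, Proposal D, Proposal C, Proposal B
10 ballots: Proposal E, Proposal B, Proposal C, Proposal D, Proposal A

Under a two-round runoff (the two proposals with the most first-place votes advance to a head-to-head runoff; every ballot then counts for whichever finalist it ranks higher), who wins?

Round 1 first-place votes: Proposal A 0, Proposal B 15, Proposal C 0, Proposal D 10, Proposal E 18. Proposal E and Proposal B advance.
Runoff: Proposal E is ranked above Proposal B on 28 ballots, Proposal B above Proposal E on 15.

Proposal E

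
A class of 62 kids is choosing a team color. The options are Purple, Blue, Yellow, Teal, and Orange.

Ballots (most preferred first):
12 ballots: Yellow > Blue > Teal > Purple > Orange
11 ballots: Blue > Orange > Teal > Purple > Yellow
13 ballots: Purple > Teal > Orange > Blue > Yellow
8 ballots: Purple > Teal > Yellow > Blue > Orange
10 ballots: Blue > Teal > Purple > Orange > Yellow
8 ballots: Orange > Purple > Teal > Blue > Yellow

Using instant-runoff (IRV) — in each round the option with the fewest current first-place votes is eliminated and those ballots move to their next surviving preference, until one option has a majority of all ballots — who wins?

Blue

Round 1: Purple 21, Blue 21, Yellow 12, Teal 0, Orange 8. Teal eliminated.
Round 2: Purple 21, Blue 21, Yellow 12, Orange 8. Orange eliminated.
Round 3: Purple 29, Blue 21, Yellow 12. Yellow eliminated.
Round 4: Purple 29, Blue 33. Blue has a majority (≥32).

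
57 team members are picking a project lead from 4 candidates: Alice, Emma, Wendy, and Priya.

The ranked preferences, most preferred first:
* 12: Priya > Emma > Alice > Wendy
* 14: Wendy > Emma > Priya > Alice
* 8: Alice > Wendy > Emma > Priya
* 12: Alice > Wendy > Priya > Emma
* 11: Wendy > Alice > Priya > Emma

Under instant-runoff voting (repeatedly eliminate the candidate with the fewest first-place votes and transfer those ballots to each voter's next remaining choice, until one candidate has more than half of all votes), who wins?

Alice

Round 1: Alice 20, Emma 0, Wendy 25, Priya 12. Emma eliminated.
Round 2: Alice 20, Wendy 25, Priya 12. Priya eliminated.
Round 3: Alice 32, Wendy 25. Alice has a majority (≥29).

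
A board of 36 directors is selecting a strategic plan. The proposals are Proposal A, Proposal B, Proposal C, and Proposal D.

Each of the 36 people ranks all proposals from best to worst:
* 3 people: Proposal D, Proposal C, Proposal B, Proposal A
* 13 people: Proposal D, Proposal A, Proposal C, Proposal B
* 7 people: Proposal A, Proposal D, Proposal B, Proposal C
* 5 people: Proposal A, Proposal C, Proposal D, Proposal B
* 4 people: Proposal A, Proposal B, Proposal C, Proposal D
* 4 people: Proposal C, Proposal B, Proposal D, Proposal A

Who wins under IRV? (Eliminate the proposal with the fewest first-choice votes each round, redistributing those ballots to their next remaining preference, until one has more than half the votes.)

Proposal D

Round 1: Proposal A 16, Proposal B 0, Proposal C 4, Proposal D 16. Proposal B eliminated.
Round 2: Proposal A 16, Proposal C 4, Proposal D 16. Proposal C eliminated.
Round 3: Proposal A 16, Proposal D 20. Proposal D has a majority (≥19).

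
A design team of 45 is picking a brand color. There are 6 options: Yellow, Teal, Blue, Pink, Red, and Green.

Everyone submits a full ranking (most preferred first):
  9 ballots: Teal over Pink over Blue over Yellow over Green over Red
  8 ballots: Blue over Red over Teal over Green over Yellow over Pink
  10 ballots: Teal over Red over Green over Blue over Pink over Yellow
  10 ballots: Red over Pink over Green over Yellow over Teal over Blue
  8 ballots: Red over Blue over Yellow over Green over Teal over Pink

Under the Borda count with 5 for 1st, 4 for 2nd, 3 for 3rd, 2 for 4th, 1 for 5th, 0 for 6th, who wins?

Red

Yellow: 9×2 + 8×1 + 10×0 + 10×2 + 8×3 = 70
Teal: 9×5 + 8×3 + 10×5 + 10×1 + 8×1 = 137
Blue: 9×3 + 8×5 + 10×2 + 10×0 + 8×4 = 119
Pink: 9×4 + 8×0 + 10×1 + 10×4 + 8×0 = 86
Red: 9×0 + 8×4 + 10×4 + 10×5 + 8×5 = 162
Green: 9×1 + 8×2 + 10×3 + 10×3 + 8×2 = 101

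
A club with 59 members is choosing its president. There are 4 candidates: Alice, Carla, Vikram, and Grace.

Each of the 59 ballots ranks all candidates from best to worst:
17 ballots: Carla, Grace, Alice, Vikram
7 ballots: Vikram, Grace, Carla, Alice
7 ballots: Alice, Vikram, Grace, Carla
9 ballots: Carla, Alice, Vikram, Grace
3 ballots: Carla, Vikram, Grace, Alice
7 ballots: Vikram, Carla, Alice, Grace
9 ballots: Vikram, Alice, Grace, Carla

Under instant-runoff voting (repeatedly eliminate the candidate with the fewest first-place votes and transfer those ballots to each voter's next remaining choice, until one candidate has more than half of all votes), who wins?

Vikram

Round 1: Alice 7, Carla 29, Vikram 23, Grace 0. Grace eliminated.
Round 2: Alice 7, Carla 29, Vikram 23. Alice eliminated.
Round 3: Carla 29, Vikram 30. Vikram has a majority (≥30).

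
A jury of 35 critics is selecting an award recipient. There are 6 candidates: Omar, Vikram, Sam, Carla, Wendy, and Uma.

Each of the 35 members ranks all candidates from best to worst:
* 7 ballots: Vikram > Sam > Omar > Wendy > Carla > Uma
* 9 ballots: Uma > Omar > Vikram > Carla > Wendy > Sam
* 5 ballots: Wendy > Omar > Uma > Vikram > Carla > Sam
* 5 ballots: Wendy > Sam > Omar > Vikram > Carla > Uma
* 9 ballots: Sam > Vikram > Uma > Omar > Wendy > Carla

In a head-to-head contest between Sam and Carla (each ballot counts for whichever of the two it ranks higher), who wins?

Sam is ranked above Carla on 21 ballots; Carla above Sam on 14.

Sam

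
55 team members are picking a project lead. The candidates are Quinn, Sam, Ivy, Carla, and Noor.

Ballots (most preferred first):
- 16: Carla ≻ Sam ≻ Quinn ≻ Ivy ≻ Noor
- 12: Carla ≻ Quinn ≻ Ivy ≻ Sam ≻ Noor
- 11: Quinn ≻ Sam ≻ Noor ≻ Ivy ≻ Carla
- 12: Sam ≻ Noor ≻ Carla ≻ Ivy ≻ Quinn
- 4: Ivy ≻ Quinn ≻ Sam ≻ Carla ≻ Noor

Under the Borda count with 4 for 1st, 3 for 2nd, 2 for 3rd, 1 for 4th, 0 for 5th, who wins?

Sam

Quinn: 16×2 + 12×3 + 11×4 + 12×0 + 4×3 = 124
Sam: 16×3 + 12×1 + 11×3 + 12×4 + 4×2 = 149
Ivy: 16×1 + 12×2 + 11×1 + 12×1 + 4×4 = 79
Carla: 16×4 + 12×4 + 11×0 + 12×2 + 4×1 = 140
Noor: 16×0 + 12×0 + 11×2 + 12×3 + 4×0 = 58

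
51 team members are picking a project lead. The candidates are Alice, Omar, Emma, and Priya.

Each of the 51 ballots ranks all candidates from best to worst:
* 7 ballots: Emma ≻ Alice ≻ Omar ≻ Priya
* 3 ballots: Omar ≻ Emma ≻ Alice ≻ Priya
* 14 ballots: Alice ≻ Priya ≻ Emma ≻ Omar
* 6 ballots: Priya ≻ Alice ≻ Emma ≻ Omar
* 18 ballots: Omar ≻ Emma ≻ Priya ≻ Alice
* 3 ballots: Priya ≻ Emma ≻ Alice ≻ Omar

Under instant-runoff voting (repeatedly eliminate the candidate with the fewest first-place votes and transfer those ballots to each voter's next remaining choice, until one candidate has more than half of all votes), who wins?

Alice

Round 1: Alice 14, Omar 21, Emma 7, Priya 9. Emma eliminated.
Round 2: Alice 21, Omar 21, Priya 9. Priya eliminated.
Round 3: Alice 30, Omar 21. Alice has a majority (≥26).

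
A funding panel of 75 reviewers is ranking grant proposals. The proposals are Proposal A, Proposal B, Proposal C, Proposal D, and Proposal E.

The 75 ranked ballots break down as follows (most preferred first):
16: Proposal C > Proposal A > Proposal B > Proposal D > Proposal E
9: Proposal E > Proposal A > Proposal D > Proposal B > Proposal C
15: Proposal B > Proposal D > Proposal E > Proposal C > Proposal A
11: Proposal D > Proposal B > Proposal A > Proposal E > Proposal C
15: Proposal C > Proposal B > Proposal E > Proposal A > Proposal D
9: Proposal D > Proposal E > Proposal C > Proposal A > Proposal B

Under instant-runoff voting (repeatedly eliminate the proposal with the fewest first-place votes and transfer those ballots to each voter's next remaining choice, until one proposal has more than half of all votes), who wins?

Proposal D

Round 1: Proposal A 0, Proposal B 15, Proposal C 31, Proposal D 20, Proposal E 9. Proposal A eliminated.
Round 2: Proposal B 15, Proposal C 31, Proposal D 20, Proposal E 9. Proposal E eliminated.
Round 3: Proposal B 15, Proposal C 31, Proposal D 29. Proposal B eliminated.
Round 4: Proposal C 31, Proposal D 44. Proposal D has a majority (≥38).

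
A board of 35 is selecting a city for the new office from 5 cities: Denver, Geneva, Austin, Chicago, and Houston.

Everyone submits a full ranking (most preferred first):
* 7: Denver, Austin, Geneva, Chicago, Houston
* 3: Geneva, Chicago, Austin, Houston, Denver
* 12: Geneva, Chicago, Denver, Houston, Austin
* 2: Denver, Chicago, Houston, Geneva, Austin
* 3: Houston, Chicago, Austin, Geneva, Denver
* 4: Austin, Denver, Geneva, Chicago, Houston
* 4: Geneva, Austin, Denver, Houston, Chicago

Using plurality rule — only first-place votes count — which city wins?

First-place votes: Denver 9, Geneva 19, Austin 4, Chicago 0, Houston 3.

Geneva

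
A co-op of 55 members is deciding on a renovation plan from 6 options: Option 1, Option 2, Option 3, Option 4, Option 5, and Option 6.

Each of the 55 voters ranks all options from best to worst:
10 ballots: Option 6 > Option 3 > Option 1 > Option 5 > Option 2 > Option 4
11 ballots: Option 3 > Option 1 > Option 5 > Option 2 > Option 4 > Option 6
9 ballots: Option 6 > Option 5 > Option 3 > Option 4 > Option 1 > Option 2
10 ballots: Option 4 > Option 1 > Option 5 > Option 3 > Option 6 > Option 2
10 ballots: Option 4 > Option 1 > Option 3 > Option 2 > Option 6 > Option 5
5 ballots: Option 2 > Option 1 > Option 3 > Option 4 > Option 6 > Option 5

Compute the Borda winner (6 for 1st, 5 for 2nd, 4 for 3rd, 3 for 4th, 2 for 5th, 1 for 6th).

Option 3

Option 1: 10×4 + 11×5 + 9×2 + 10×5 + 10×5 + 5×5 = 238
Option 2: 10×2 + 11×3 + 9×1 + 10×1 + 10×3 + 5×6 = 132
Option 3: 10×5 + 11×6 + 9×4 + 10×3 + 10×4 + 5×4 = 242
Option 4: 10×1 + 11×2 + 9×3 + 10×6 + 10×6 + 5×3 = 194
Option 5: 10×3 + 11×4 + 9×5 + 10×4 + 10×1 + 5×1 = 174
Option 6: 10×6 + 11×1 + 9×6 + 10×2 + 10×2 + 5×2 = 175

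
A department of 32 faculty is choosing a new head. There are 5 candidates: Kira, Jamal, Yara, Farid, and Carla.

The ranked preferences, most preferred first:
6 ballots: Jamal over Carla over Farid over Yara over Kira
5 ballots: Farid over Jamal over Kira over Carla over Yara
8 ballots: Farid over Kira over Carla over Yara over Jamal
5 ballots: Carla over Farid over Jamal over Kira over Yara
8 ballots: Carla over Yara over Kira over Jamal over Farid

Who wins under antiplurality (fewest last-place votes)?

Last-place votes: Kira 6, Jamal 8, Yara 10, Farid 8, Carla 0.

Carla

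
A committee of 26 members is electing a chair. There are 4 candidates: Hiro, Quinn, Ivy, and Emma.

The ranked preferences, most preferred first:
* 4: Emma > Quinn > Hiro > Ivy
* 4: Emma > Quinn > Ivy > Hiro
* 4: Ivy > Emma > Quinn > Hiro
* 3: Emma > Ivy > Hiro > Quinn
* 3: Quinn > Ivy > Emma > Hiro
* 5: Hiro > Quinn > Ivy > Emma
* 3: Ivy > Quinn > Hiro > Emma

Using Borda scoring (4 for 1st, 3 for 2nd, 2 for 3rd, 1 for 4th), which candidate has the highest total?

Quinn

Hiro: 4×2 + 4×1 + 4×1 + 3×2 + 3×1 + 5×4 + 3×2 = 51
Quinn: 4×3 + 4×3 + 4×2 + 3×1 + 3×4 + 5×3 + 3×3 = 71
Ivy: 4×1 + 4×2 + 4×4 + 3×3 + 3×3 + 5×2 + 3×4 = 68
Emma: 4×4 + 4×4 + 4×3 + 3×4 + 3×2 + 5×1 + 3×1 = 70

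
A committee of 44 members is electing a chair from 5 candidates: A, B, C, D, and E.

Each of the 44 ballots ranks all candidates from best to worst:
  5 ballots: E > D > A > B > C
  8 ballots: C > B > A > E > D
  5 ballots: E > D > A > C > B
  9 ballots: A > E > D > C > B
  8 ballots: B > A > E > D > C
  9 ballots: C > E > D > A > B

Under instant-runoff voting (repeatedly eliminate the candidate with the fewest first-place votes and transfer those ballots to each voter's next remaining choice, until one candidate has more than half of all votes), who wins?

A

Round 1: A 9, B 8, C 17, D 0, E 10. D eliminated.
Round 2: A 9, B 8, C 17, E 10. B eliminated.
Round 3: A 17, C 17, E 10. E eliminated.
Round 4: A 27, C 17. A has a majority (≥23).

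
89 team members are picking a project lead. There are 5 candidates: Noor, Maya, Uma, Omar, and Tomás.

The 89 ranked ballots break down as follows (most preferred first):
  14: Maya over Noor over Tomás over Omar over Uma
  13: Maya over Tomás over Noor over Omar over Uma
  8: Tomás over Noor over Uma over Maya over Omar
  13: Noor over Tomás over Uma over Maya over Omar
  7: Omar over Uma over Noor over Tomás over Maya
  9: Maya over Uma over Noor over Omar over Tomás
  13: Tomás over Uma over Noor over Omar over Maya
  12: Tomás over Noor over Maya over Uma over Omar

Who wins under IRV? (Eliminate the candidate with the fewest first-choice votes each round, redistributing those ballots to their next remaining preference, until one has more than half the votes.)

Tomás

Round 1: Noor 13, Maya 36, Uma 0, Omar 7, Tomás 33. Uma eliminated.
Round 2: Noor 13, Maya 36, Omar 7, Tomás 33. Omar eliminated.
Round 3: Noor 20, Maya 36, Tomás 33. Noor eliminated.
Round 4: Maya 36, Tomás 53. Tomás has a majority (≥45).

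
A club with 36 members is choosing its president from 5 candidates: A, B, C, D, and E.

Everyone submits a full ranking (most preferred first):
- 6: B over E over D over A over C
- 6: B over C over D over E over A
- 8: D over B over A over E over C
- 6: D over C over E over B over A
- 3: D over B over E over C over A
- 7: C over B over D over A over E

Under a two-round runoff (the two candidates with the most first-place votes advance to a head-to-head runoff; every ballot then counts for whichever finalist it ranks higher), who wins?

Round 1 first-place votes: A 0, B 12, C 7, D 17, E 0. D and B advance.
Runoff: D is ranked above B on 17 ballots, B above D on 19.

B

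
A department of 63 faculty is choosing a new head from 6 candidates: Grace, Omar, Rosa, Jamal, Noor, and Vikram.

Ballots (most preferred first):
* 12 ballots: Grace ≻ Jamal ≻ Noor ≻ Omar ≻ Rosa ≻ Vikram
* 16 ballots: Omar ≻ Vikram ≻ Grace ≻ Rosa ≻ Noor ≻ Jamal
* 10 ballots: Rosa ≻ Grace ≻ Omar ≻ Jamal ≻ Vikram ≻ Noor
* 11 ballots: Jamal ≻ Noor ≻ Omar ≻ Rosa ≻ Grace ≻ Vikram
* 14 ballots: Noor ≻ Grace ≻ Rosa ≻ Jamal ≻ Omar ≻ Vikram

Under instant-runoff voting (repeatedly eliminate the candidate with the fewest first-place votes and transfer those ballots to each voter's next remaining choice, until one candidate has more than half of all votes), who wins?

Round 1: Grace 12, Omar 16, Rosa 10, Jamal 11, Noor 14, Vikram 0. Vikram eliminated.
Round 2: Grace 12, Omar 16, Rosa 10, Jamal 11, Noor 14. Rosa eliminated.
Round 3: Grace 22, Omar 16, Jamal 11, Noor 14. Jamal eliminated.
Round 4: Grace 22, Omar 16, Noor 25. Omar eliminated.
Round 5: Grace 38, Noor 25. Grace has a majority (≥32).

Grace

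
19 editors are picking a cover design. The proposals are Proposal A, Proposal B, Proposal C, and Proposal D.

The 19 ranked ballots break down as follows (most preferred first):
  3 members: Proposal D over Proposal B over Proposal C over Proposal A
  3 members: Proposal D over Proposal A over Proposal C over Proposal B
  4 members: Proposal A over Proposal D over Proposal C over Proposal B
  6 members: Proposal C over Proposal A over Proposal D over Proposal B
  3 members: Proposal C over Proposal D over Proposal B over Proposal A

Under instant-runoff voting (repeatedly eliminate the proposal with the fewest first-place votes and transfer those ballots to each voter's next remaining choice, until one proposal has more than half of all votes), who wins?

Round 1: Proposal A 4, Proposal B 0, Proposal C 9, Proposal D 6. Proposal B eliminated.
Round 2: Proposal A 4, Proposal C 9, Proposal D 6. Proposal A eliminated.
Round 3: Proposal C 9, Proposal D 10. Proposal D has a majority (≥10).

Proposal D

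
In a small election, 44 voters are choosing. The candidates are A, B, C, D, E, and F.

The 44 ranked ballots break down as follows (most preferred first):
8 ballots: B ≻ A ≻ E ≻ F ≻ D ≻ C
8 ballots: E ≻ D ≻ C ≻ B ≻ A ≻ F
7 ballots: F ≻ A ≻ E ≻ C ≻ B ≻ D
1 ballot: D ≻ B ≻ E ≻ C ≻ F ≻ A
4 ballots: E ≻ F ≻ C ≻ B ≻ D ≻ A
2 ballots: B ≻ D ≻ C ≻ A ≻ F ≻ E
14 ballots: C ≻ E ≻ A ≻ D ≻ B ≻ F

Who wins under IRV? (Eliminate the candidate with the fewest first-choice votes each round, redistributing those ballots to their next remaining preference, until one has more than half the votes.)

Round 1: A 0, B 10, C 14, D 1, E 12, F 7. A eliminated.
Round 2: B 10, C 14, D 1, E 12, F 7. D eliminated.
Round 3: B 11, C 14, E 12, F 7. F eliminated.
Round 4: B 11, C 14, E 19. B eliminated.
Round 5: C 16, E 28. E has a majority (≥23).

E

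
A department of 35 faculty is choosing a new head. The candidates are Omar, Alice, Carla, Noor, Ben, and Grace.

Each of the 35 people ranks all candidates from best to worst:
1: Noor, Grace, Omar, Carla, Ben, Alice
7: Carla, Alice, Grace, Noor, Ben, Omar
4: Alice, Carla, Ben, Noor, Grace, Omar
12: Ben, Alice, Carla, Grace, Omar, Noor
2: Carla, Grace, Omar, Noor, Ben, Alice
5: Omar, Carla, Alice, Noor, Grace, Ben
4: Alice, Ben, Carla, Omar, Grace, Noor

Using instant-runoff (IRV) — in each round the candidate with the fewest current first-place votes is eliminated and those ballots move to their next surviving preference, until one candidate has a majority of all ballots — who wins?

Round 1: Omar 5, Alice 8, Carla 9, Noor 1, Ben 12, Grace 0. Grace eliminated.
Round 2: Omar 5, Alice 8, Carla 9, Noor 1, Ben 12. Noor eliminated.
Round 3: Omar 6, Alice 8, Carla 9, Ben 12. Omar eliminated.
Round 4: Alice 8, Carla 15, Ben 12. Alice eliminated.
Round 5: Carla 19, Ben 16. Carla has a majority (≥18).

Carla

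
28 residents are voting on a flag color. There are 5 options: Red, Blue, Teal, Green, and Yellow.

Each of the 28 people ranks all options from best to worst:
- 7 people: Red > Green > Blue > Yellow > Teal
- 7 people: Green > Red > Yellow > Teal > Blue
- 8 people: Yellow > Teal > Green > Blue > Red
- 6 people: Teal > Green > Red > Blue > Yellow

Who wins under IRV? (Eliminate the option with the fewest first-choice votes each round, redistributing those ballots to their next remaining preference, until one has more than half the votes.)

Round 1: Red 7, Blue 0, Teal 6, Green 7, Yellow 8. Blue eliminated.
Round 2: Red 7, Teal 6, Green 7, Yellow 8. Teal eliminated.
Round 3: Red 7, Green 13, Yellow 8. Red eliminated.
Round 4: Green 20, Yellow 8. Green has a majority (≥15).

Green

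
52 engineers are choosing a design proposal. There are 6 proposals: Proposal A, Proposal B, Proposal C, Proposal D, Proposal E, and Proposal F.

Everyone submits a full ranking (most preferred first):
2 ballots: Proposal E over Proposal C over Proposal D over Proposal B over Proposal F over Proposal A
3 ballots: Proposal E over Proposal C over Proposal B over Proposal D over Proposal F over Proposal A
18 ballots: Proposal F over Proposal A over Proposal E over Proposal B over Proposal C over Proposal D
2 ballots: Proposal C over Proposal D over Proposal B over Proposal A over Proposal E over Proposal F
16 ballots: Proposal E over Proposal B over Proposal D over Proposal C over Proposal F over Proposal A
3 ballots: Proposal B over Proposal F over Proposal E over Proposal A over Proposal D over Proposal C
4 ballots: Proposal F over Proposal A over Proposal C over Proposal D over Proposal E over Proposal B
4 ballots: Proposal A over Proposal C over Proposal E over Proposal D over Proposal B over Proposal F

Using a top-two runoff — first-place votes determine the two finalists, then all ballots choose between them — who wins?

Round 1 first-place votes: Proposal A 4, Proposal B 3, Proposal C 2, Proposal D 0, Proposal E 21, Proposal F 22. Proposal F and Proposal E advance.
Runoff: Proposal F is ranked above Proposal E on 25 ballots, Proposal E above Proposal F on 27.

Proposal E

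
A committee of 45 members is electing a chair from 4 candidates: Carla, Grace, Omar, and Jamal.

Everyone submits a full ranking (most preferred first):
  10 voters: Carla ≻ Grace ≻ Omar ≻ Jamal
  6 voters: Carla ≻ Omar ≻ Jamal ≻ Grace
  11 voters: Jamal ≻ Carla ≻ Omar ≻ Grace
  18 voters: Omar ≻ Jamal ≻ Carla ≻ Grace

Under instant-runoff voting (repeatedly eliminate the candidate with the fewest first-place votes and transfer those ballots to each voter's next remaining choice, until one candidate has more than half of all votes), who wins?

Round 1: Carla 16, Grace 0, Omar 18, Jamal 11. Grace eliminated.
Round 2: Carla 16, Omar 18, Jamal 11. Jamal eliminated.
Round 3: Carla 27, Omar 18. Carla has a majority (≥23).

Carla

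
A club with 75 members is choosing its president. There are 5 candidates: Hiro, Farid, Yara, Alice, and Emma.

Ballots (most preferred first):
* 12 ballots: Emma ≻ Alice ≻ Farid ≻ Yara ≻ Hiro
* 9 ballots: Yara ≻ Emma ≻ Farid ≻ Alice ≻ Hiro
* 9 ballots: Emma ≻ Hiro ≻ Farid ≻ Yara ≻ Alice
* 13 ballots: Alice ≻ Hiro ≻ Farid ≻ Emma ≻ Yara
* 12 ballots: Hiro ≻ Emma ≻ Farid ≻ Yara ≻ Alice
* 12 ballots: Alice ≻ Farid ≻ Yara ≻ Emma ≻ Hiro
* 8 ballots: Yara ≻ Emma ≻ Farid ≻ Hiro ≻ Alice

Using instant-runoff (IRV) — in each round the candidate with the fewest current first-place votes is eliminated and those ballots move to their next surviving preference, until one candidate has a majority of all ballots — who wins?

Round 1: Hiro 12, Farid 0, Yara 17, Alice 25, Emma 21. Farid eliminated.
Round 2: Hiro 12, Yara 17, Alice 25, Emma 21. Hiro eliminated.
Round 3: Yara 17, Alice 25, Emma 33. Yara eliminated.
Round 4: Alice 25, Emma 50. Emma has a majority (≥38).

Emma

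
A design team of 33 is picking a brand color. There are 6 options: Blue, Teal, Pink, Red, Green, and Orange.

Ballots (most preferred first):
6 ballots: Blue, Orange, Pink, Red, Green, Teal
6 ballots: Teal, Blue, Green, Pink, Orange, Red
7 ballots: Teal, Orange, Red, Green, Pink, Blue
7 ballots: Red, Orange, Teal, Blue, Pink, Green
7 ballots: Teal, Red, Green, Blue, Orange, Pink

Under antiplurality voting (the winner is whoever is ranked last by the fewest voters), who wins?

Orange

Last-place votes: Blue 7, Teal 6, Pink 7, Red 6, Green 7, Orange 0.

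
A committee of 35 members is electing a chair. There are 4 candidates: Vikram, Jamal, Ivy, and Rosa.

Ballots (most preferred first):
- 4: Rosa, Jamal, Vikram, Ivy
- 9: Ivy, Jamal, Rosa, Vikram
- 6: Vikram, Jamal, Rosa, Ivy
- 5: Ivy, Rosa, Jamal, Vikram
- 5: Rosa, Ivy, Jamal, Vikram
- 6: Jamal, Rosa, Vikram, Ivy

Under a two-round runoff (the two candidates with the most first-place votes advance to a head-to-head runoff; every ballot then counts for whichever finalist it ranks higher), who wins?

Rosa

Round 1 first-place votes: Vikram 6, Jamal 6, Ivy 14, Rosa 9. Ivy and Rosa advance.
Runoff: Ivy is ranked above Rosa on 14 ballots, Rosa above Ivy on 21.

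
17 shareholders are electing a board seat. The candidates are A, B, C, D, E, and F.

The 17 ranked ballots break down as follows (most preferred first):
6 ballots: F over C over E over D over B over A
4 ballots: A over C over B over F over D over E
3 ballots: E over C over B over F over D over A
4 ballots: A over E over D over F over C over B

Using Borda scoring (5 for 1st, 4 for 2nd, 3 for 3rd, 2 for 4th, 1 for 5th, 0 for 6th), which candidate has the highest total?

A: 6×0 + 4×5 + 3×0 + 4×5 = 40
B: 6×1 + 4×3 + 3×3 + 4×0 = 27
C: 6×4 + 4×4 + 3×4 + 4×1 = 56
D: 6×2 + 4×1 + 3×1 + 4×3 = 31
E: 6×3 + 4×0 + 3×5 + 4×4 = 49
F: 6×5 + 4×2 + 3×2 + 4×2 = 52

C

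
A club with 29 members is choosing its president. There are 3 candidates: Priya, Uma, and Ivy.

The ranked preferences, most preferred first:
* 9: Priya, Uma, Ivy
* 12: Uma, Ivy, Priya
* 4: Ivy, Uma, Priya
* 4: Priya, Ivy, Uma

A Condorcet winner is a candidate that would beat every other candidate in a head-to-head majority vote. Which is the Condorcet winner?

Uma

Uma vs Priya: 16–13
Uma vs Ivy: 21–8
Uma beats every other candidate.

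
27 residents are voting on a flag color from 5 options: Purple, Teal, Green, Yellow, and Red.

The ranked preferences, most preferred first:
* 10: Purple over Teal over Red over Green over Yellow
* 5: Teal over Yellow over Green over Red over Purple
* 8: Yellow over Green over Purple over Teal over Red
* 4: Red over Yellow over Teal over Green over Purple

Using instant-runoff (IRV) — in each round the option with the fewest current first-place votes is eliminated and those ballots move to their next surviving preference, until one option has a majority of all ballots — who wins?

Round 1: Purple 10, Teal 5, Green 0, Yellow 8, Red 4. Green eliminated.
Round 2: Purple 10, Teal 5, Yellow 8, Red 4. Red eliminated.
Round 3: Purple 10, Teal 5, Yellow 12. Teal eliminated.
Round 4: Purple 10, Yellow 17. Yellow has a majority (≥14).

Yellow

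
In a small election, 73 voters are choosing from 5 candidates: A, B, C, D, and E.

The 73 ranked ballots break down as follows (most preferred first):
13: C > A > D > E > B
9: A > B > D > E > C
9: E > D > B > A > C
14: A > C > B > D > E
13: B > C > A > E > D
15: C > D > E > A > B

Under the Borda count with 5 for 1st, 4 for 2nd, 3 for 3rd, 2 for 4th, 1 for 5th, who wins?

A: 13×4 + 9×5 + 9×2 + 14×5 + 13×3 + 15×2 = 254
B: 13×1 + 9×4 + 9×3 + 14×3 + 13×5 + 15×1 = 198
C: 13×5 + 9×1 + 9×1 + 14×4 + 13×4 + 15×5 = 266
D: 13×3 + 9×3 + 9×4 + 14×2 + 13×1 + 15×4 = 203
E: 13×2 + 9×2 + 9×5 + 14×1 + 13×2 + 15×3 = 174

C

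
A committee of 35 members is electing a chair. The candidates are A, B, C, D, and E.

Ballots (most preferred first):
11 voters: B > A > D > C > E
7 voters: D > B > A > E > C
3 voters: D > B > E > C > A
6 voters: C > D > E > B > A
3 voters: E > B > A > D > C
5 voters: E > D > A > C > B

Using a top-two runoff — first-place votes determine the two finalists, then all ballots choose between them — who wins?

Round 1 first-place votes: A 0, B 11, C 6, D 10, E 8. B and D advance.
Runoff: B is ranked above D on 14 ballots, D above B on 21.

D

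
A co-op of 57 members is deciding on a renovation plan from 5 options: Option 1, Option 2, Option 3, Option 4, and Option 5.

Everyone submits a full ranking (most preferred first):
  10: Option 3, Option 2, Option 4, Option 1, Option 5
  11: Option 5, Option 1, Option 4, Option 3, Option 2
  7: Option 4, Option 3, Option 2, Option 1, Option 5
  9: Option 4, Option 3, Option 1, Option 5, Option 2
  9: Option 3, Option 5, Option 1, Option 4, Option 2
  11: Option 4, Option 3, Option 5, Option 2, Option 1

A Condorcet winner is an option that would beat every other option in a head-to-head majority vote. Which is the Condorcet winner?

Option 4 vs Option 1: 37–20
Option 4 vs Option 2: 47–10
Option 4 vs Option 3: 38–19
Option 4 vs Option 5: 37–20
Option 4 beats every other option.

Option 4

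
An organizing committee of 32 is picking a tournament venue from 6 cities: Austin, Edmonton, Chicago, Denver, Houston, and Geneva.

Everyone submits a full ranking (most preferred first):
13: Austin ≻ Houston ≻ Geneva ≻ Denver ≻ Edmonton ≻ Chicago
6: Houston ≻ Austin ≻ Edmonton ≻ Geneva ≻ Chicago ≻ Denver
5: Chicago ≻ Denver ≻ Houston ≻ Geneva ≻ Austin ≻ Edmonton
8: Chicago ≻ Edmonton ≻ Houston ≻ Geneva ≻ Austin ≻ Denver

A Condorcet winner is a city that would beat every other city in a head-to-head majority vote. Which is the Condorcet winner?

Houston vs Austin: 19–13
Houston vs Edmonton: 24–8
Houston vs Chicago: 19–13
Houston vs Denver: 27–5
Houston vs Geneva: 32–0
Houston beats every other city.

Houston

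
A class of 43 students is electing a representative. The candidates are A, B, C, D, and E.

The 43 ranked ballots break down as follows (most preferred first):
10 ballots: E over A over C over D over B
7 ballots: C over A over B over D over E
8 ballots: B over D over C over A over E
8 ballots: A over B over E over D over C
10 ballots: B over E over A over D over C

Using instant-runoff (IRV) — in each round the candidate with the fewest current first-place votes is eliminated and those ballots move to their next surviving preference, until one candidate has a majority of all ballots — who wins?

Round 1: A 8, B 18, C 7, D 0, E 10. D eliminated.
Round 2: A 8, B 18, C 7, E 10. C eliminated.
Round 3: A 15, B 18, E 10. E eliminated.
Round 4: A 25, B 18. A has a majority (≥22).

A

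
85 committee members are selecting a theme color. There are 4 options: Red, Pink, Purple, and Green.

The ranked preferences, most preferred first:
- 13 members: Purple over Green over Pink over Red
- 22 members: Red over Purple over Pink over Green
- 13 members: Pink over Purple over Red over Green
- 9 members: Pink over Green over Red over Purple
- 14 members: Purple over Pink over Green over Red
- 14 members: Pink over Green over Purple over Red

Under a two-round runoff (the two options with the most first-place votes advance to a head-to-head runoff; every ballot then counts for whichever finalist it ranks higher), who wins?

Purple

Round 1 first-place votes: Red 22, Pink 36, Purple 27, Green 0. Pink and Purple advance.
Runoff: Pink is ranked above Purple on 36 ballots, Purple above Pink on 49.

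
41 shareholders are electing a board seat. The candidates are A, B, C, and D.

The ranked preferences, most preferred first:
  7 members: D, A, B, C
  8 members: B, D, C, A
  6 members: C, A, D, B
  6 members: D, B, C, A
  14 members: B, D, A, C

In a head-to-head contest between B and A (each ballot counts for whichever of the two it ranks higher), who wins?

B

B is ranked above A on 28 ballots; A above B on 13.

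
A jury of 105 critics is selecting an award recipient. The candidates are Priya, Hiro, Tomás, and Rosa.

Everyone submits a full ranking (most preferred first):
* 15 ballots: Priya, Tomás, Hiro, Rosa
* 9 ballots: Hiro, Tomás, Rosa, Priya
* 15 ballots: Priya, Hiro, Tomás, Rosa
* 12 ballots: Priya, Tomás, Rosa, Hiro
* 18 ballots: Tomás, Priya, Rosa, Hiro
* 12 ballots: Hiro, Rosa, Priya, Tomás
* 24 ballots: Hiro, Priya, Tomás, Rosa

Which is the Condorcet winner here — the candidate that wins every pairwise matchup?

Priya

Priya vs Hiro: 60–45
Priya vs Tomás: 78–27
Priya vs Rosa: 84–21
Priya beats every other candidate.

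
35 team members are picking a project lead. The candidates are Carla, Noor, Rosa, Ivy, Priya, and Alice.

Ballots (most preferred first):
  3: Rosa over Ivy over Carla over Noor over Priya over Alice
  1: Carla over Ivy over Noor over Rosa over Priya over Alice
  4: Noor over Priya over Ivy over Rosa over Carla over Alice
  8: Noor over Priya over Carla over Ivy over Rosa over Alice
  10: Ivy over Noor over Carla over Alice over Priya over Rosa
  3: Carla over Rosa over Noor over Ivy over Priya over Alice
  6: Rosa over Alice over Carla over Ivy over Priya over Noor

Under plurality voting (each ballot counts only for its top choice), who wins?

Noor

First-place votes: Carla 4, Noor 12, Rosa 9, Ivy 10, Priya 0, Alice 0.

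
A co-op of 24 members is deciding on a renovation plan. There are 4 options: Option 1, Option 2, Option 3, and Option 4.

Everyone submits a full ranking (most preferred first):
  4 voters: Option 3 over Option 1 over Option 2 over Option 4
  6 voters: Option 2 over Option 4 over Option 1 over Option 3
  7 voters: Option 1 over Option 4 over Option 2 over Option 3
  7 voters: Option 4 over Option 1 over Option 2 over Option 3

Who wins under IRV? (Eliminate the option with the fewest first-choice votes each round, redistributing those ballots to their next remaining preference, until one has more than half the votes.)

Round 1: Option 1 7, Option 2 6, Option 3 4, Option 4 7. Option 3 eliminated.
Round 2: Option 1 11, Option 2 6, Option 4 7. Option 2 eliminated.
Round 3: Option 1 11, Option 4 13. Option 4 has a majority (≥13).

Option 4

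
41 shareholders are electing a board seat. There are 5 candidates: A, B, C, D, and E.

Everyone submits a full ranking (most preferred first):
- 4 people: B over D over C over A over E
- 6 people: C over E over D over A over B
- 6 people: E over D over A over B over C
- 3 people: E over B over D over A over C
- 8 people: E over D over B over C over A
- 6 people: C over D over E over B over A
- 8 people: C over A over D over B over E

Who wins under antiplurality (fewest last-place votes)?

Last-place votes: A 14, B 6, C 9, D 0, E 12.

D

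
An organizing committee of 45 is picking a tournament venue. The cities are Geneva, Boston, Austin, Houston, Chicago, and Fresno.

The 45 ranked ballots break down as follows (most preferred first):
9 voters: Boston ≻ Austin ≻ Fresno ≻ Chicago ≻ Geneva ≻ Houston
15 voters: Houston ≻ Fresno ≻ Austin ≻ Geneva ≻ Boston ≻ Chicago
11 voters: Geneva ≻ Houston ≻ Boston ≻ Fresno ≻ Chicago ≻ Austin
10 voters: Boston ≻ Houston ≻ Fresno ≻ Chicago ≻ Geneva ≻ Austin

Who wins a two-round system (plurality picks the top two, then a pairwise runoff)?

Round 1 first-place votes: Geneva 11, Boston 19, Austin 0, Houston 15, Chicago 0, Fresno 0. Boston and Houston advance.
Runoff: Boston is ranked above Houston on 19 ballots, Houston above Boston on 26.

Houston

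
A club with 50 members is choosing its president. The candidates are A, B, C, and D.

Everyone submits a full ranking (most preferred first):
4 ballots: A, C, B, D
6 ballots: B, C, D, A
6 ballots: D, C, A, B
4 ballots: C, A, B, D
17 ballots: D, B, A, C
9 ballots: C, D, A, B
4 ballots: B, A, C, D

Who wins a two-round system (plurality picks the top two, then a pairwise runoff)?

Round 1 first-place votes: A 4, B 10, C 13, D 23. D and C advance.
Runoff: D is ranked above C on 23 ballots, C above D on 27.

C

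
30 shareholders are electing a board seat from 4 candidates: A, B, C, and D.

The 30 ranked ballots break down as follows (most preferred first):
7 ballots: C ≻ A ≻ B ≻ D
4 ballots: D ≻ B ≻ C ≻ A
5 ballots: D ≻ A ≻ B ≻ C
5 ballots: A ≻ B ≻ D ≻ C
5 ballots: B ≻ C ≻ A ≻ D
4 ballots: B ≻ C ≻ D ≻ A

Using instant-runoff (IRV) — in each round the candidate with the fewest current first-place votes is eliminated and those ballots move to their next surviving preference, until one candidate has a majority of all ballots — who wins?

B

Round 1: A 5, B 9, C 7, D 9. A eliminated.
Round 2: B 14, C 7, D 9. C eliminated.
Round 3: B 21, D 9. B has a majority (≥16).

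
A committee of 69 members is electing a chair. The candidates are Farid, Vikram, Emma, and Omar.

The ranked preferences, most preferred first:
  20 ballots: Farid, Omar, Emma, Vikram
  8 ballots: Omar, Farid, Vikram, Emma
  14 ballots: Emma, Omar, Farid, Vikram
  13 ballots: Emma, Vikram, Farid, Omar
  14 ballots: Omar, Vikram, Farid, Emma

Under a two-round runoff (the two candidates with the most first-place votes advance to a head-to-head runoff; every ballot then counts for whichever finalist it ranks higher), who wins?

Omar

Round 1 first-place votes: Farid 20, Vikram 0, Emma 27, Omar 22. Emma and Omar advance.
Runoff: Emma is ranked above Omar on 27 ballots, Omar above Emma on 42.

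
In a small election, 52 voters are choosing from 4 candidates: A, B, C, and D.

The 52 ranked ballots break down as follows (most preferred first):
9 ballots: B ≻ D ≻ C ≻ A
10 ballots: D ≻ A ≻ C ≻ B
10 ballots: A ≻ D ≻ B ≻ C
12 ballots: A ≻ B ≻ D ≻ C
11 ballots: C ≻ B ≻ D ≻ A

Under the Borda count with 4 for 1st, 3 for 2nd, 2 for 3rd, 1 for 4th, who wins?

A: 9×1 + 10×3 + 10×4 + 12×4 + 11×1 = 138
B: 9×4 + 10×1 + 10×2 + 12×3 + 11×3 = 135
C: 9×2 + 10×2 + 10×1 + 12×1 + 11×4 = 104
D: 9×3 + 10×4 + 10×3 + 12×2 + 11×2 = 143

D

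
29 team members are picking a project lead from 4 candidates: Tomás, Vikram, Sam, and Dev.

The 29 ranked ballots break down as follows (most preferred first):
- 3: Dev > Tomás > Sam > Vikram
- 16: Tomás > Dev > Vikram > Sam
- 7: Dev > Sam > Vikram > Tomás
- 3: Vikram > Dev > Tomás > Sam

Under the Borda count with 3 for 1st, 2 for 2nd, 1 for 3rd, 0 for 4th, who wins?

Dev

Tomás: 3×2 + 16×3 + 7×0 + 3×1 = 57
Vikram: 3×0 + 16×1 + 7×1 + 3×3 = 32
Sam: 3×1 + 16×0 + 7×2 + 3×0 = 17
Dev: 3×3 + 16×2 + 7×3 + 3×2 = 68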